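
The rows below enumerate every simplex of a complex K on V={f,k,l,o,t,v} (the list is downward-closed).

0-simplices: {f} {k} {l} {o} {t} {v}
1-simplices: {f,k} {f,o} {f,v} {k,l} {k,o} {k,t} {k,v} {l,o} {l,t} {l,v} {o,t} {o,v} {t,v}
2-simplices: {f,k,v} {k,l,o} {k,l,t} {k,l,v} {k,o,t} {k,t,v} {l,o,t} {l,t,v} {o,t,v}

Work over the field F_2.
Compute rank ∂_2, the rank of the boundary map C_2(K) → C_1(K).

rank∂_2=7

n_0=6 n_1=13 n_2=9  [Z2]
∂1: piv[fk,fo,fv,kl,kt] rk=5  ker:ko,kv,lo,lt,lv,ot,ov,tv
∂2: piv[fkv,klo,klt,klv,kot,ktv,otv] rk=7  ker:lot,ltv
rk∂_2=7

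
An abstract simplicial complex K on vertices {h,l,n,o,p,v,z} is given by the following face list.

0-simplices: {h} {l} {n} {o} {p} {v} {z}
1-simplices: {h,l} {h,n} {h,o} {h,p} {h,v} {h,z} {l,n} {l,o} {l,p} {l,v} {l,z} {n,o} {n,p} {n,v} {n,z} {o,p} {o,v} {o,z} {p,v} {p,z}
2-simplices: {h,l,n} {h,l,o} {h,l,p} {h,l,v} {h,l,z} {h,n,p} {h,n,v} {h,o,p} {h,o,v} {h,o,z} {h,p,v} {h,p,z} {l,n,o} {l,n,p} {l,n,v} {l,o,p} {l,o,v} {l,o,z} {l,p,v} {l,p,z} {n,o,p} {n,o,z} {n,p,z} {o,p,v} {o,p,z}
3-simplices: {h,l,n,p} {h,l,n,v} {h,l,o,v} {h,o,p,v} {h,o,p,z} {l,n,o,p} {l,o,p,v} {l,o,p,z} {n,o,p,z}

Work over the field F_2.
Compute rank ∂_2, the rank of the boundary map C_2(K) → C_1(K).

n_0=7 n_1=20 n_2=25 n_3=9  [Z2]
∂1: piv[hl,hn,ho,hp,hv,hz] rk=6  ker:ln,lo,lp,lv,lz,no,np,nv,nz,op,ov,oz,pv,pz
∂2: piv[hln,hlo,hlp,hlv,hlz,hnp,hnv,hop,hov,hoz,hpv,hpz,lno,noz] rk=14  ker:lnp,lnv,lop,lov,loz,lpv,lpz,nop,npz,opv,opz
∂3: piv[hlnp,hlnv,hlov,hopv,hopz,lnop,lopv,lopz,nopz] rk=9
rk∂_2=14

rank∂_2=14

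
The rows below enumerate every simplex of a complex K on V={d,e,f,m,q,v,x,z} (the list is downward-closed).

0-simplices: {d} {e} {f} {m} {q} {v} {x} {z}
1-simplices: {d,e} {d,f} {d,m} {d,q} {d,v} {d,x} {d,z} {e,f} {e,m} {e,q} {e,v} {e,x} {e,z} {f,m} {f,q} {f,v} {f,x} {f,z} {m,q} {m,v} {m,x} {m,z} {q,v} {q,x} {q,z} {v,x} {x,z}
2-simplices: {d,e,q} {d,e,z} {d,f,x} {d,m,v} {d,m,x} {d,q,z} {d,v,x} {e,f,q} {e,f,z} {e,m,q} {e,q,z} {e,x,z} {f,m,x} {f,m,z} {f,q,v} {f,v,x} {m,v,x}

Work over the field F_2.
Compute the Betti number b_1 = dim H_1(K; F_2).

n_0=8 n_1=27 n_2=17  [Z2]
∂1: piv[de,df,dm,dq,dv,dx,dz] rk=7  ker:ef,em,eq,ev,ex,ez,fm,fq,fv,fx,fz,mq,mv,mx,mz,qv,qx,qz,vx,xz
∂2: piv[deq,dez,dfx,dmv,dmx,dqz,dvx,efq,efz,emq,exz,fmx,fmz,fqv,fvx] rk=15  ker:eqz,mvx
b_1=(27−7)−15=5

b_1=5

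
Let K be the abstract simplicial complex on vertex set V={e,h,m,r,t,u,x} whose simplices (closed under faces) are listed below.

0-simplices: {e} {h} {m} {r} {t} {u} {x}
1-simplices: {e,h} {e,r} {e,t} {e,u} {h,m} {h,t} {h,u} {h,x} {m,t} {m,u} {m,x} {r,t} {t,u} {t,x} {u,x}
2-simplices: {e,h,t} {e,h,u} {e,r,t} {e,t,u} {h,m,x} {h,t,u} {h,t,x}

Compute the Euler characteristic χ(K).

n_0=7 n_1=15 n_2=7
χ=+7−15+7=-1

χ(K)=-1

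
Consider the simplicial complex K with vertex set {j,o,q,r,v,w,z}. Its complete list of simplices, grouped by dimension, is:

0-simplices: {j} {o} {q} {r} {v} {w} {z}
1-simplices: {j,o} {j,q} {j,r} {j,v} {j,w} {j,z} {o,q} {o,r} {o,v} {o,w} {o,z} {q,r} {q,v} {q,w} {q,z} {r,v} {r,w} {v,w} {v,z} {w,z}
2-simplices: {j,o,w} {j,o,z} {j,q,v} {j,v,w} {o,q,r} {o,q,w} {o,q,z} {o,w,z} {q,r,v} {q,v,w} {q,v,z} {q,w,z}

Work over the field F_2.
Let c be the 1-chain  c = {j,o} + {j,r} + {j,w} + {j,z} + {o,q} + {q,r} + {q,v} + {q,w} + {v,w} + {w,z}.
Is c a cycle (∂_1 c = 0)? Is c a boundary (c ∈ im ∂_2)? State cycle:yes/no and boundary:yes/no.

n_0=7 n_1=20 n_2=12  [Z2]
∂1: piv[jo,jq,jr,jv,jw,jz] rk=6  ker:oq,or,ov,ow,oz,qr,qv,qw,qz,rv,rw,vw,vz,wz
∂2: piv[jow,joz,jqv,jvw,oqr,oqw,oqz,owz,qrv,qvw,qvz] rk=11  ker:qwz
∂1c = 0
c vs im∂2: residual ≠ 0 ⇒ not boundary

cycle:yes boundary:no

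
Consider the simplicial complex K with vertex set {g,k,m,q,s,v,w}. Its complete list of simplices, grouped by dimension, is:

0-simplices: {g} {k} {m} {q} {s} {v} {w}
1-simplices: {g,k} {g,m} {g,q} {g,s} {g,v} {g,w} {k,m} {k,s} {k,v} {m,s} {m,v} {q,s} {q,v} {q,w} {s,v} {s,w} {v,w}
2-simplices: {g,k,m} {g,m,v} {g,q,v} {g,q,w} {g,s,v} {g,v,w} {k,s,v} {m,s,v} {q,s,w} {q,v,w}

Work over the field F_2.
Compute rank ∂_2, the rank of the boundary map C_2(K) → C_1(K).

n_0=7 n_1=17 n_2=10  [Z2]
∂1: piv[gk,gm,gq,gs,gv,gw] rk=6  ker:km,ks,kv,ms,mv,qs,qv,qw,sv,sw,vw
∂2: piv[gkm,gmv,gqv,gqw,gsv,gvw,ksv,msv,qsw] rk=9  ker:qvw
rk∂_2=9

rank∂_2=9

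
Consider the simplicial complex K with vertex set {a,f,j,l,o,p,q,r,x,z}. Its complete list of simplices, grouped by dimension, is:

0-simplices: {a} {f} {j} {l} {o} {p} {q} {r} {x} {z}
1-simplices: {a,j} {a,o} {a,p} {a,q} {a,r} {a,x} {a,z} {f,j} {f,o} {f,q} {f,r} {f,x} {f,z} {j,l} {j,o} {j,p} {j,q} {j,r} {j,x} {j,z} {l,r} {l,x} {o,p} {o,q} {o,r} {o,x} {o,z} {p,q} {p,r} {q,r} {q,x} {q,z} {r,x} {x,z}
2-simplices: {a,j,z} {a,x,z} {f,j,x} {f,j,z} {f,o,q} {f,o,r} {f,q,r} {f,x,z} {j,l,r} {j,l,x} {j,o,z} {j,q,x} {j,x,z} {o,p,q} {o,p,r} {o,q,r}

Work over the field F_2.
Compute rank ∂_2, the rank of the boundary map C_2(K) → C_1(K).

n_0=10 n_1=34 n_2=16  [Z2]
∂1: piv[aj,ao,ap,aq,ar,ax,az,fj,jl] rk=9  ker:fo,fq,fr,fx,fz,jo,jp,jq,jr,jx,jz,lr,lx,op,oq,or,ox,oz,pq,pr,qr,qx,qz,rx,xz
∂2: piv[ajz,axz,fjx,fjz,foq,for,fqr,fxz,jlr,jlx,joz,jqx,opq,opr] rk=14  ker:jxz,oqr
rk∂_2=14

rank∂_2=14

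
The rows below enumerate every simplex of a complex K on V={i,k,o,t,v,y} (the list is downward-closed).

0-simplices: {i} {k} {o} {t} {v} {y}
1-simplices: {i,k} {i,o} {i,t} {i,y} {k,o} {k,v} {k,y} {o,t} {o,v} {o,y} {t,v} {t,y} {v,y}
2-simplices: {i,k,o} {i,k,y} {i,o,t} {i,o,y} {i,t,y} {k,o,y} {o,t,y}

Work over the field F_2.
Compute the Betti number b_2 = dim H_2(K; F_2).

n_0=6 n_1=13 n_2=7  [Z2]
∂1: piv[ik,io,it,iy,kv] rk=5  ker:ko,ky,ot,ov,oy,tv,ty,vy
∂2: piv[iko,iky,iot,ioy,ity] rk=5  ker:koy,oty
b_2=(7−5)−0=2

b_2=2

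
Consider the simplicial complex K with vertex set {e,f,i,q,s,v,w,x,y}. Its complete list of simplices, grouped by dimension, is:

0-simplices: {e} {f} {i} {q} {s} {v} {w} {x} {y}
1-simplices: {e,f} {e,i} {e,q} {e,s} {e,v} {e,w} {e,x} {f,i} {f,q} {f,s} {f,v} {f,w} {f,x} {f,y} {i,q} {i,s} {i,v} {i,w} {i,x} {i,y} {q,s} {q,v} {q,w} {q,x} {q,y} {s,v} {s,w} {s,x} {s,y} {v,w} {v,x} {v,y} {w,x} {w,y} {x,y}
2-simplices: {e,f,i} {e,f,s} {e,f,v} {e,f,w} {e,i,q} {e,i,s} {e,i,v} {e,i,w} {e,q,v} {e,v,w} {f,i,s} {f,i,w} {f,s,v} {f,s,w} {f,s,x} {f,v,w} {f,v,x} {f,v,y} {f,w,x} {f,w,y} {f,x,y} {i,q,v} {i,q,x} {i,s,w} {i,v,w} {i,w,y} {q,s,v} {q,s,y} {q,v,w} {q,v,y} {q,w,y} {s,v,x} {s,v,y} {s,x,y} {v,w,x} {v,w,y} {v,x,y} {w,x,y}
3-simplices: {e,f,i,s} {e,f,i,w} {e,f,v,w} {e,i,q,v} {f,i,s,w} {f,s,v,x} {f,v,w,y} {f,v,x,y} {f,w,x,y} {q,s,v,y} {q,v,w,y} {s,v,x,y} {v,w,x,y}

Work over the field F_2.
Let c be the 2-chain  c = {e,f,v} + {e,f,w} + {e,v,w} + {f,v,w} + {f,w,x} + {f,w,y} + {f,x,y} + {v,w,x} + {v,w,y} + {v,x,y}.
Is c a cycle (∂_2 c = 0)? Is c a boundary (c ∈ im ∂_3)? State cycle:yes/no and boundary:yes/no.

cycle:yes boundary:yes

n_0=9 n_1=35 n_2=38 n_3=13  [Z2]
∂1: piv[ef,ei,eq,es,ev,ew,ex,fy] rk=8  ker:fi,fq,fs,fv,fw,fx,iq,is,iv,iw,ix,iy,qs,qv,qw,qx,qy,sv,sw,sx,sy,vw,vx,vy,wx,wy,xy
∂2: piv[efi,efs,efv,efw,eiq,eis,eiv,eiw,eqv,evw,fsv,fsw,fsx,fvx,fvy,fwx,fwy,fxy,iqx,iwy,qsv,qsy,qvw,qvy] rk=24  ker:fis,fiw,fvw,iqv,isw,ivw,qwy,svx,svy,sxy,vwx,vwy,vxy,wxy
∂3: piv[efis,efiw,efvw,eiqv,fisw,fsvx,fvwy,fvxy,fwxy,qsvy,qvwy,svxy,vwxy] rk=13
∂2c = 0
c vs im∂3: reduces to 0 ⇒ boundary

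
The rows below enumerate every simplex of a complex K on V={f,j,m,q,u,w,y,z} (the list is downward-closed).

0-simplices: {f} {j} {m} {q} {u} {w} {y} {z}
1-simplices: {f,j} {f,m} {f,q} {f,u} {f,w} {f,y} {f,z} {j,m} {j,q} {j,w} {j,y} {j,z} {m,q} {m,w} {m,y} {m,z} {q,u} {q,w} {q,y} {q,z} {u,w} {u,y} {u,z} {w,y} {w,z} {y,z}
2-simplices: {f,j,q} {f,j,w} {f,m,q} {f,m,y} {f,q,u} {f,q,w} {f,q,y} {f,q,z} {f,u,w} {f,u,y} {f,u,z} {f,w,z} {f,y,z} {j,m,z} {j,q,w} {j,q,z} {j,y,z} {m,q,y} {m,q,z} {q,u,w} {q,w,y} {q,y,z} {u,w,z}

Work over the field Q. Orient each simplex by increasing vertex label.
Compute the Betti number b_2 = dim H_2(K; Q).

b_2=5

n_0=8 n_1=26 n_2=23  [Q]
∂1: piv[fj,fm,fq,fu,fw,fy,fz] rk=7  ker:jm,jq,jw,jy,jz,mq,mw,my,mz,qu,qw,qy,qz,uw,uy,uz,wy,wz,yz
∂2: piv[fjq,fjw,fmq,fmy,fqu,fqw,fqy,fqz,fuw,fuy,fuz,fwz,fyz,jmz,jqz,jyz,mqz,qwy] rk=18  ker:jqw,mqy,quw,qyz,uwz
b_2=(23−18)−0=5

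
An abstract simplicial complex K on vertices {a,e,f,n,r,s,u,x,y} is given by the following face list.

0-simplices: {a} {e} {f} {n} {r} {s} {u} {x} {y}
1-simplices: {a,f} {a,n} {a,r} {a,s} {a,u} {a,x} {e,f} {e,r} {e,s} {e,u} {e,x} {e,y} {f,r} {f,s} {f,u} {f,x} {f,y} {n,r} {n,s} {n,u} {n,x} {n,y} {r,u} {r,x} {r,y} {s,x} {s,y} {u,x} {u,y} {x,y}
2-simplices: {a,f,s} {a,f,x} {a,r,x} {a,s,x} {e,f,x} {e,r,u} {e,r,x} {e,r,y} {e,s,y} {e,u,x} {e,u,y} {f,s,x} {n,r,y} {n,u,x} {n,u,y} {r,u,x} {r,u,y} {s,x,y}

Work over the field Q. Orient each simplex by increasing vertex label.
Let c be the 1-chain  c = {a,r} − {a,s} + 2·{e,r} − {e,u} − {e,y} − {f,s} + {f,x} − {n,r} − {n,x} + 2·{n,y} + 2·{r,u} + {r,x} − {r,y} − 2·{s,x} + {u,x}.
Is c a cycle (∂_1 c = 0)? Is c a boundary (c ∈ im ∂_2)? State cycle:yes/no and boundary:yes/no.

n_0=9 n_1=30 n_2=18  [Q]
∂1: piv[af,an,ar,as,au,ax,ef,ey] rk=8  ker:er,es,eu,ex,fr,fs,fu,fx,fy,nr,ns,nu,nx,ny,ru,rx,ry,sx,sy,ux,uy,xy
∂2: piv[afs,afx,arx,asx,efx,eru,erx,ery,esy,eux,euy,nry,nux,nuy,sxy] rk=15  ker:fsx,rux,ruy
∂1c = 0
c vs im∂2: reduces to 0 ⇒ boundary

cycle:yes boundary:yes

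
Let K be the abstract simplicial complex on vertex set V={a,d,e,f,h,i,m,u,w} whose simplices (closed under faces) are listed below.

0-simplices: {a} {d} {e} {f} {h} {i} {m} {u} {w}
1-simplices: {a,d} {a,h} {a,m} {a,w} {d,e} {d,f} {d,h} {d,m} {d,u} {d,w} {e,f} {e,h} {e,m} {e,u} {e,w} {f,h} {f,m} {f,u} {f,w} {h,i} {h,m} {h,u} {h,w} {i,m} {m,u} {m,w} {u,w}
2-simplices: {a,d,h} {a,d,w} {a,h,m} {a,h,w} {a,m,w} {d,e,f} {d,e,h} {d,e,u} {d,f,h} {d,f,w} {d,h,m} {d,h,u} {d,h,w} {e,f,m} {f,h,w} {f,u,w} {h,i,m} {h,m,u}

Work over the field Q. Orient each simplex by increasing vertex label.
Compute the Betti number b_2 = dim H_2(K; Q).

n_0=9 n_1=27 n_2=18  [Q]
∂1: piv[ad,ah,am,aw,de,df,du,hi] rk=8  ker:dh,dm,dw,ef,eh,em,eu,ew,fh,fm,fu,fw,hm,hu,hw,im,mu,mw,uw
∂2: piv[adh,adw,ahm,ahw,amw,def,deh,deu,dfh,dfw,dhm,dhu,efm,fuw,him,hmu] rk=16  ker:dhw,fhw
b_2=(18−16)−0=2

b_2=2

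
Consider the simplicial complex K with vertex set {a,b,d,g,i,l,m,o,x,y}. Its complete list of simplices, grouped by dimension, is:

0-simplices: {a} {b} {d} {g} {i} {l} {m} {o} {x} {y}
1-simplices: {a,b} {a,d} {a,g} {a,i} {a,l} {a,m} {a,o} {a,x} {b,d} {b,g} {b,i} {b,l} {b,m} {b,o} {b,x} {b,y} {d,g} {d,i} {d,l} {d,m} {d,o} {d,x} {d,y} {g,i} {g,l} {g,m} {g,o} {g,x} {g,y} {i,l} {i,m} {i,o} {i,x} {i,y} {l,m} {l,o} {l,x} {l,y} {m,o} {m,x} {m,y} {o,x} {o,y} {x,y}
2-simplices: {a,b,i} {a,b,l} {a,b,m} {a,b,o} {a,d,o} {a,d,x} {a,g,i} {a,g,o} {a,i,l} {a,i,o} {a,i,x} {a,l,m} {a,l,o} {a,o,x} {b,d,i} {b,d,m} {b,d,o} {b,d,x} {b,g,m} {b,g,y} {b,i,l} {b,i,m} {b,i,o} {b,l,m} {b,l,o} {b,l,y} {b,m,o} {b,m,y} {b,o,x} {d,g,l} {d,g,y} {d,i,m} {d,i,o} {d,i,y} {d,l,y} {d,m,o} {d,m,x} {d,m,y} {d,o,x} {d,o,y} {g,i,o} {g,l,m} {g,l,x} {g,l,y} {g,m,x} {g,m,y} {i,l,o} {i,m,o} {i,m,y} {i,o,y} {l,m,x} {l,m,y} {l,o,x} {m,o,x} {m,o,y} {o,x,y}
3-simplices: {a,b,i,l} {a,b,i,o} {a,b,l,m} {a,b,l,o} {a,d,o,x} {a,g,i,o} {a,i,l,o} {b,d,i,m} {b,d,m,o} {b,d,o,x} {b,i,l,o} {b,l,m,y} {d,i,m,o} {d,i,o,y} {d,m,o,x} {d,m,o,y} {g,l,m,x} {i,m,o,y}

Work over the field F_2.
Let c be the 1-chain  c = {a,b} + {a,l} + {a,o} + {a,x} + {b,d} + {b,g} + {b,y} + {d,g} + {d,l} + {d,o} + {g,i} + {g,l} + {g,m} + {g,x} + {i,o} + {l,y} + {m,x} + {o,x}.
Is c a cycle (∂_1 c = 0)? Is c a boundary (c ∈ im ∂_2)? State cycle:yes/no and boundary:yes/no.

cycle:yes boundary:no

n_0=10 n_1=44 n_2=56 n_3=18  [Z2]
∂1: piv[ab,ad,ag,ai,al,am,ao,ax,by] rk=9  ker:bd,bg,bi,bl,bm,bo,bx,dg,di,dl,dm,do,dx,dy,gi,gl,gm,go,gx,gy,il,im,io,ix,iy,lm,lo,lx,ly,mo,mx,my,ox,oy,xy
∂2: piv[abi,abl,abm,abo,ado,adx,agi,ago,ail,aio,aix,alm,alo,aox,bdi,bdm,bdo,bdx,bgm,bgy,bim,bly,bmo,bmy,dgl,dgy,diy,dly,dmx,dmy,doy,glx,gmx,oxy] rk=34  ker:bil,bio,blm,blo,box,dim,dio,dmo,dox,gio,glm,gly,gmy,ilo,imo,imy,ioy,lmx,lmy,lox,mox,moy
∂3: piv[abil,abio,ablm,ablo,adox,agio,ailo,bdim,bdmo,bdox,blmy,dimo,dioy,dmox,dmoy,glmx,imoy] rk=17  ker:bilo
∂1c = 0
c vs im∂2: residual ≠ 0 ⇒ not boundary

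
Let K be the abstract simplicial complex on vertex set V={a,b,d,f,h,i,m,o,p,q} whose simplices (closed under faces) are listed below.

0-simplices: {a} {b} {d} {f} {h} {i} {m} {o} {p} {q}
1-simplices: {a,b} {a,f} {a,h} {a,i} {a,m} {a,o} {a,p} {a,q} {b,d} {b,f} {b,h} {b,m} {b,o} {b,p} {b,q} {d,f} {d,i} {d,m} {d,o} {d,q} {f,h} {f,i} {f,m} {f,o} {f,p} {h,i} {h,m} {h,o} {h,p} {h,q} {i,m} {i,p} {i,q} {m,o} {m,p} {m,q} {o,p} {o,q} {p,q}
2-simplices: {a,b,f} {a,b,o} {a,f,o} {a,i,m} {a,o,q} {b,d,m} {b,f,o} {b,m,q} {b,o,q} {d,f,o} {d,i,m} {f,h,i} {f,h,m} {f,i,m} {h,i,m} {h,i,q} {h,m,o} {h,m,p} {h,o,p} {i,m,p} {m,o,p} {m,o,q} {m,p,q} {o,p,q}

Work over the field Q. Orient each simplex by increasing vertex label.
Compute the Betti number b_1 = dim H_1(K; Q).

b_1=10

n_0=10 n_1=39 n_2=24  [Q]
∂1: piv[ab,af,ah,ai,am,ao,ap,aq,bd] rk=9  ker:bf,bh,bm,bo,bp,bq,df,di,dm,do,dq,fh,fi,fm,fo,fp,hi,hm,ho,hp,hq,im,ip,iq,mo,mp,mq,op,oq,pq
∂2: piv[abf,abo,afo,aim,aoq,bdm,bmq,boq,dfo,dim,fhi,fhm,fim,hiq,hmo,hmp,hop,imp,moq,mpq] rk=20  ker:bfo,him,mop,opq
b_1=(39−9)−20=10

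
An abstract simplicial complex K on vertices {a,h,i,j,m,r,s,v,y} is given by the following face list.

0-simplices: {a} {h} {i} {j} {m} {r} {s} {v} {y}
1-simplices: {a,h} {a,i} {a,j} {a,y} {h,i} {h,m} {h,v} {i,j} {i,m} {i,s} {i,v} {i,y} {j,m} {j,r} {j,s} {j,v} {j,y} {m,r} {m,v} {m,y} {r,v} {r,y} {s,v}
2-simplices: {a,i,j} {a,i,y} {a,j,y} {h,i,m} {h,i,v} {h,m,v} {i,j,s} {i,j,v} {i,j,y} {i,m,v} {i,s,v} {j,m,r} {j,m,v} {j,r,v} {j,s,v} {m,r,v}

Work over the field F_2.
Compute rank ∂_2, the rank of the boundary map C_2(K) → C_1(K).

rank∂_2=12

n_0=9 n_1=23 n_2=16  [Z2]
∂1: piv[ah,ai,aj,ay,hm,hv,is,jr] rk=8  ker:hi,ij,im,iv,iy,jm,js,jv,jy,mr,mv,my,rv,ry,sv
∂2: piv[aij,aiy,ajy,him,hiv,hmv,ijs,ijv,isv,jmr,jmv,jrv] rk=12  ker:ijy,imv,jsv,mrv
rk∂_2=12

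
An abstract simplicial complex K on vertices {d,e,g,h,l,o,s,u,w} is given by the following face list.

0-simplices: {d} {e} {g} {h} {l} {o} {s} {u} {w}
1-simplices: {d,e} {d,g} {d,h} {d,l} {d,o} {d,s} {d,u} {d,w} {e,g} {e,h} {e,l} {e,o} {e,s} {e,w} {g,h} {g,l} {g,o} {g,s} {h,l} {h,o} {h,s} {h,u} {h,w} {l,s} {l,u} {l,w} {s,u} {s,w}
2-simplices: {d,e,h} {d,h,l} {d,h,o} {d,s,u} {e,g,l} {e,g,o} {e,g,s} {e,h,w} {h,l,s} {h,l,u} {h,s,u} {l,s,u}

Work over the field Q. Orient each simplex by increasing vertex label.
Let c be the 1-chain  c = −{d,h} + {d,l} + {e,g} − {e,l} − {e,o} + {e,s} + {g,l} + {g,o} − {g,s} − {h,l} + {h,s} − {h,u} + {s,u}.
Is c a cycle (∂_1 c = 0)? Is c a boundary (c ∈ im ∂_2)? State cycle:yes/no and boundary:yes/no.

n_0=9 n_1=28 n_2=12  [Q]
∂1: piv[de,dg,dh,dl,do,ds,du,dw] rk=8  ker:eg,eh,el,eo,es,ew,gh,gl,go,gs,hl,ho,hs,hu,hw,ls,lu,lw,su,sw
∂2: piv[deh,dhl,dho,dsu,egl,ego,egs,ehw,hls,hlu,hsu] rk=11  ker:lsu
∂1c = 0
c vs im∂2: reduces to 0 ⇒ boundary

cycle:yes boundary:yes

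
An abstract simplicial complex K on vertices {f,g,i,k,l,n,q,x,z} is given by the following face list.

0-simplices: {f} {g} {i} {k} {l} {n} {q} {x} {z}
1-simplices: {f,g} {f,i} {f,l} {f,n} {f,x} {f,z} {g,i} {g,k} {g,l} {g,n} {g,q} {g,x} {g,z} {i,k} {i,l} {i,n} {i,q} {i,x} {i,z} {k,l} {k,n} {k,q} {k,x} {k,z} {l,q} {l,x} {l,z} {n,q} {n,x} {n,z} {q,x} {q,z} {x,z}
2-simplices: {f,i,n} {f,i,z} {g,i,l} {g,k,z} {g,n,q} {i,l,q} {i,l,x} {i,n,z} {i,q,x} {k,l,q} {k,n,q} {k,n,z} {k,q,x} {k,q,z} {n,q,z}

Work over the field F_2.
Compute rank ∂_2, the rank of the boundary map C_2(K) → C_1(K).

n_0=9 n_1=33 n_2=15  [Z2]
∂1: piv[fg,fi,fl,fn,fx,fz,gk,gq] rk=8  ker:gi,gl,gn,gx,gz,ik,il,in,iq,ix,iz,kl,kn,kq,kx,kz,lq,lx,lz,nq,nx,nz,qx,qz,xz
∂2: piv[fin,fiz,gil,gkz,gnq,ilq,ilx,inz,iqx,klq,knq,knz,kqx,kqz] rk=14  ker:nqz
rk∂_2=14

rank∂_2=14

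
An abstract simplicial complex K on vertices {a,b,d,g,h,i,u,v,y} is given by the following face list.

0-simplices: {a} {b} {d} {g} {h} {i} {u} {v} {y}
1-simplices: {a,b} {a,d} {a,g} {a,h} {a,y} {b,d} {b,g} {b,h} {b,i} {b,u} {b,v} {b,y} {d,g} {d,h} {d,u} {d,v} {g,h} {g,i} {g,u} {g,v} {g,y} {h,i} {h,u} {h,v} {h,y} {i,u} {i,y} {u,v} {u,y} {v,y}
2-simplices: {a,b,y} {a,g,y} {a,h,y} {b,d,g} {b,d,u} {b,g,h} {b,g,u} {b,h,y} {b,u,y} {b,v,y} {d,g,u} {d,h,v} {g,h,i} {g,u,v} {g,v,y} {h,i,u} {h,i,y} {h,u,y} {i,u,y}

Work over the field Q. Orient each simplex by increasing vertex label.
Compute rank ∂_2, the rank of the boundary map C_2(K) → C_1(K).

rank∂_2=17

n_0=9 n_1=30 n_2=19  [Q]
∂1: piv[ab,ad,ag,ah,ay,bi,bu,bv] rk=8  ker:bd,bg,bh,by,dg,dh,du,dv,gh,gi,gu,gv,gy,hi,hu,hv,hy,iu,iy,uv,uy,vy
∂2: piv[aby,agy,ahy,bdg,bdu,bgh,bgu,bhy,buy,bvy,dhv,ghi,guv,gvy,hiu,hiy,huy] rk=17  ker:dgu,iuy
rk∂_2=17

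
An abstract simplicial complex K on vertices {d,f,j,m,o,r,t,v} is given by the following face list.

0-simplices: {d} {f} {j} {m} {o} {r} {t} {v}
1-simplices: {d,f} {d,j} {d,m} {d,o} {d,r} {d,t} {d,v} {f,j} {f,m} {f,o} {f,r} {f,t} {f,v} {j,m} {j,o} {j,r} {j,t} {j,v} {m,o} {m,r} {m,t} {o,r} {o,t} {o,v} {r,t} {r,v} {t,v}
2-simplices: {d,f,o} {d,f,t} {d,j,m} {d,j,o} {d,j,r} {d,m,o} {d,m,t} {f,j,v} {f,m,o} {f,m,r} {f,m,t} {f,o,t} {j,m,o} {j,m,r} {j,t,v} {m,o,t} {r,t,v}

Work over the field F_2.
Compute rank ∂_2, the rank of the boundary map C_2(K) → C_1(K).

rank∂_2=14

n_0=8 n_1=27 n_2=17  [Z2]
∂1: piv[df,dj,dm,do,dr,dt,dv] rk=7  ker:fj,fm,fo,fr,ft,fv,jm,jo,jr,jt,jv,mo,mr,mt,or,ot,ov,rt,rv,tv
∂2: piv[dfo,dft,djm,djo,djr,dmo,dmt,fjv,fmo,fmr,fot,jmr,jtv,rtv] rk=14  ker:fmt,jmo,mot
rk∂_2=14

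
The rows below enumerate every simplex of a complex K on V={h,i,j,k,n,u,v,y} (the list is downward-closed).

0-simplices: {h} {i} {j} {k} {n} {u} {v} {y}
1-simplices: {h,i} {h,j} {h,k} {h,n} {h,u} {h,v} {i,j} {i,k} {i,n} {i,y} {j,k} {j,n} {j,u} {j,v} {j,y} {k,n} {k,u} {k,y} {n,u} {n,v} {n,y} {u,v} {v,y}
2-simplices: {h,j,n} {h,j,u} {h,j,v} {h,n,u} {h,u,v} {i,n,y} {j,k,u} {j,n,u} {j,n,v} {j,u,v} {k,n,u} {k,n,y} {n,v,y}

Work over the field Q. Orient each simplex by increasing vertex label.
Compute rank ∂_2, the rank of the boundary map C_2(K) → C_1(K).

n_0=8 n_1=23 n_2=13  [Q]
∂1: piv[hi,hj,hk,hn,hu,hv,iy] rk=7  ker:ij,ik,in,jk,jn,ju,jv,jy,kn,ku,ky,nu,nv,ny,uv,vy
∂2: piv[hjn,hju,hjv,hnu,huv,iny,jku,jnv,knu,kny,nvy] rk=11  ker:jnu,juv
rk∂_2=11

rank∂_2=11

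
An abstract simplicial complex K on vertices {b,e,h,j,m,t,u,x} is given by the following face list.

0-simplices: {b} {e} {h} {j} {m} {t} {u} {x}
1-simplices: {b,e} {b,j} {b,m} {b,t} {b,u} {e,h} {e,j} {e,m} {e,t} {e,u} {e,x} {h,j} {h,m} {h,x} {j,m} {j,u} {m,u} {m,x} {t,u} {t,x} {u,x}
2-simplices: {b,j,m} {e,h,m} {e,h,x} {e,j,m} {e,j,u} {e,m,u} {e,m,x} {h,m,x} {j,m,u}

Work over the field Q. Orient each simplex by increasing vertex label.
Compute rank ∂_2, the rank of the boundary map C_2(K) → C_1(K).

rank∂_2=7

n_0=8 n_1=21 n_2=9  [Q]
∂1: piv[be,bj,bm,bt,bu,eh,ex] rk=7  ker:ej,em,et,eu,hj,hm,hx,jm,ju,mu,mx,tu,tx,ux
∂2: piv[bjm,ehm,ehx,ejm,eju,emu,emx] rk=7  ker:hmx,jmu
rk∂_2=7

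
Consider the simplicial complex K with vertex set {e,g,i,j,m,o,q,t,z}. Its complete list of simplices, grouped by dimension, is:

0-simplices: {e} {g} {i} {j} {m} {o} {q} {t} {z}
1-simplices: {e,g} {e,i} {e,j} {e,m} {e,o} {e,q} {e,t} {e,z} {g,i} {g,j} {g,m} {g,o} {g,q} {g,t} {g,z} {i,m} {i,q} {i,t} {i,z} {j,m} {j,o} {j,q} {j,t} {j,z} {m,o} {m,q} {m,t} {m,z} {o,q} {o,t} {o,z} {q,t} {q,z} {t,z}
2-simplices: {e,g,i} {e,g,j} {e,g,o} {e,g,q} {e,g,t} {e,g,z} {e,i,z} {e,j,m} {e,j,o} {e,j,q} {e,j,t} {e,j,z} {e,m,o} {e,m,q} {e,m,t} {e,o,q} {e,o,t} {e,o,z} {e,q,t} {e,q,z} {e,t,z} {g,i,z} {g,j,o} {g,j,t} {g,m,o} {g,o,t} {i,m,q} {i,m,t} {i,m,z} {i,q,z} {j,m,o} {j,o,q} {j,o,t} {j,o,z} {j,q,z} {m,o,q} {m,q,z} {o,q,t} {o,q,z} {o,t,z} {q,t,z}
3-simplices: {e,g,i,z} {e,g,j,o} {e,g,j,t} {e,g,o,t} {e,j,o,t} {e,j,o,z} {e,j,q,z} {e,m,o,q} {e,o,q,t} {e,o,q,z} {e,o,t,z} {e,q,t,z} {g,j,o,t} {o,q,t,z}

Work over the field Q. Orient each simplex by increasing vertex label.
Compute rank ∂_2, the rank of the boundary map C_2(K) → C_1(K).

rank∂_2=26

n_0=9 n_1=34 n_2=41 n_3=14  [Q]
∂1: piv[eg,ei,ej,em,eo,eq,et,ez] rk=8  ker:gi,gj,gm,go,gq,gt,gz,im,iq,it,iz,jm,jo,jq,jt,jz,mo,mq,mt,mz,oq,ot,oz,qt,qz,tz
∂2: piv[egi,egj,ego,egq,egt,egz,eiz,ejm,ejo,ejq,ejt,ejz,emo,emq,emt,eoq,eot,eoz,eqt,eqz,etz,gmo,imq,imt,imz,iqz] rk=26  ker:giz,gjo,gjt,got,jmo,joq,jot,joz,jqz,moq,mqz,oqt,oqz,otz,qtz
∂3: piv[egiz,egjo,egjt,egot,ejot,ejoz,ejqz,emoq,eoqt,eoqz,eotz,eqtz] rk=12  ker:gjot,oqtz
rk∂_2=26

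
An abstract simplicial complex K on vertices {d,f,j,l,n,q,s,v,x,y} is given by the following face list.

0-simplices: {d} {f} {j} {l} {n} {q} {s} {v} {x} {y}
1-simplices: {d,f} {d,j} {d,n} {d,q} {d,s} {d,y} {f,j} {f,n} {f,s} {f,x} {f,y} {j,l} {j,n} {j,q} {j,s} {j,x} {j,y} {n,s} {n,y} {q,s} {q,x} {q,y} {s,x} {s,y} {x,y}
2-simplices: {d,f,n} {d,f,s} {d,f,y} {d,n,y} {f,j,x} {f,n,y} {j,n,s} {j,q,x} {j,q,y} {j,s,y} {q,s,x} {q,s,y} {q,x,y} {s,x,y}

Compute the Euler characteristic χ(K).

χ(K)=-1

n_0=10 n_1=25 n_2=14
χ=+10−25+14=-1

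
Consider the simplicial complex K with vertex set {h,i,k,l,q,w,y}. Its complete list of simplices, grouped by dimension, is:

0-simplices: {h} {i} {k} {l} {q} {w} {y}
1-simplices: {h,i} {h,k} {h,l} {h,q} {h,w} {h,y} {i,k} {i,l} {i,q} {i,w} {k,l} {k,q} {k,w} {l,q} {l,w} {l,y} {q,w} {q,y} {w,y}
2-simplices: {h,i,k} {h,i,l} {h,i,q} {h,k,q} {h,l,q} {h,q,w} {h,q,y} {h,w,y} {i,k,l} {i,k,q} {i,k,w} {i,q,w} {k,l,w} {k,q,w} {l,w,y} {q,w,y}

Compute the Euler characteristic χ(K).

χ(K)=4

n_0=7 n_1=19 n_2=16
χ=+7−19+16=4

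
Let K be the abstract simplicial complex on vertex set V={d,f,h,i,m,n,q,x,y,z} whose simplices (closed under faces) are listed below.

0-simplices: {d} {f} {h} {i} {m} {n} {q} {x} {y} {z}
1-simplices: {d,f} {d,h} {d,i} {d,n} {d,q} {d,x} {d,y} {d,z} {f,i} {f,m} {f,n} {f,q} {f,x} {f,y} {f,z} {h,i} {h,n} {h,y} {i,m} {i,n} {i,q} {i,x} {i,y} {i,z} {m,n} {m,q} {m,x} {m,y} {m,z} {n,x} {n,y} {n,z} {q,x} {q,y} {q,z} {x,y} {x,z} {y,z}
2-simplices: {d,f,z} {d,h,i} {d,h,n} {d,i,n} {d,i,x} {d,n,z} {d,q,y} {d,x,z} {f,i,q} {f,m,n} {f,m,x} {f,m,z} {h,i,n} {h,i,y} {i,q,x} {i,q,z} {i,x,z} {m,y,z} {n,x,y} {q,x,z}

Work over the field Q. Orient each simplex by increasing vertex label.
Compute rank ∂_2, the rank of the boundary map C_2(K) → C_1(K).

rank∂_2=18

n_0=10 n_1=38 n_2=20  [Q]
∂1: piv[df,dh,di,dn,dq,dx,dy,dz,fm] rk=9  ker:fi,fn,fq,fx,fy,fz,hi,hn,hy,im,in,iq,ix,iy,iz,mn,mq,mx,my,mz,nx,ny,nz,qx,qy,qz,xy,xz,yz
∂2: piv[dfz,dhi,dhn,din,dix,dnz,dqy,dxz,fiq,fmn,fmx,fmz,hiy,iqx,iqz,ixz,myz,nxy] rk=18  ker:hin,qxz
rk∂_2=18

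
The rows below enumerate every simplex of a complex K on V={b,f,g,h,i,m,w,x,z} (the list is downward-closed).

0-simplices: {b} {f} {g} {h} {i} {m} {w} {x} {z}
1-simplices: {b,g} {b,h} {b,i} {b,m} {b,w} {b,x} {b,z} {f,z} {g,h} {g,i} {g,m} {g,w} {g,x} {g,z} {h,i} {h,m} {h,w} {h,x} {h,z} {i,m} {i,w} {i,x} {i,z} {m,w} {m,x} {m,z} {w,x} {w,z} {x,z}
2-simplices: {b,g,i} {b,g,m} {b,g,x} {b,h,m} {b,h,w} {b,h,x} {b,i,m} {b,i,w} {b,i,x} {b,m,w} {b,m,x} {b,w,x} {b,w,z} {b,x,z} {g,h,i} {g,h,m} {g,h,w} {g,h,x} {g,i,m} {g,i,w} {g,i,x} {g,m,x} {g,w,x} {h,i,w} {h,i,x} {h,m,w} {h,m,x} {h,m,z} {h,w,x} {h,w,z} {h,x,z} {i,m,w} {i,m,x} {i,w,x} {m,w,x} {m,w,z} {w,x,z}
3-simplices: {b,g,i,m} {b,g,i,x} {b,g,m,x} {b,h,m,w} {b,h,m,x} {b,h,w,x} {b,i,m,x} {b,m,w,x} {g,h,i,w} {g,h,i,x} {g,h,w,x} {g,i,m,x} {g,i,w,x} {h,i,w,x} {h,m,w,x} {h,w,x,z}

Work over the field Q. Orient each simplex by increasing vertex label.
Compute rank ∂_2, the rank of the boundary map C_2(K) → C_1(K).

n_0=9 n_1=29 n_2=37 n_3=16  [Q]
∂1: piv[bg,bh,bi,bm,bw,bx,bz,fz] rk=8  ker:gh,gi,gm,gw,gx,gz,hi,hm,hw,hx,hz,im,iw,ix,iz,mw,mx,mz,wx,wz,xz
∂2: piv[bgi,bgm,bgx,bhm,bhw,bhx,bim,biw,bix,bmw,bmx,bwx,bwz,bxz,ghi,ghm,ghw,hmz,hwz] rk=19  ker:ghx,gim,giw,gix,gmx,gwx,hiw,hix,hmw,hmx,hwx,hxz,imw,imx,iwx,mwx,mwz,wxz
∂3: piv[bgim,bgix,bgmx,bhmw,bhmx,bhwx,bimx,bmwx,ghiw,ghix,ghwx,giwx,hwxz] rk=13  ker:gimx,hiwx,hmwx
rk∂_2=19

rank∂_2=19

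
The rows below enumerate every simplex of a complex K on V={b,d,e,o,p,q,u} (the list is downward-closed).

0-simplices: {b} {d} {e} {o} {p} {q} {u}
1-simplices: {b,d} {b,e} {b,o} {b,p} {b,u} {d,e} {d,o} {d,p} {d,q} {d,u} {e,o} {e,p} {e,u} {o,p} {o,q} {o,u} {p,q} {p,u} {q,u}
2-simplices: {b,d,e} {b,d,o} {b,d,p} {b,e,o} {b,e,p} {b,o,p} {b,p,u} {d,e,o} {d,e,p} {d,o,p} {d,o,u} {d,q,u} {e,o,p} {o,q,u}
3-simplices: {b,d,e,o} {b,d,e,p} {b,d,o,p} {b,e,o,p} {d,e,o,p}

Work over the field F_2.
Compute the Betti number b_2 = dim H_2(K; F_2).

n_0=7 n_1=19 n_2=14 n_3=5  [Z2]
∂1: piv[bd,be,bo,bp,bu,dq] rk=6  ker:de,do,dp,du,eo,ep,eu,op,oq,ou,pq,pu,qu
∂2: piv[bde,bdo,bdp,beo,bep,bop,bpu,dou,dqu,oqu] rk=10  ker:deo,dep,dop,eop
∂3: piv[bdeo,bdep,bdop,beop] rk=4  ker:deop
b_2=(14−10)−4=0

b_2=0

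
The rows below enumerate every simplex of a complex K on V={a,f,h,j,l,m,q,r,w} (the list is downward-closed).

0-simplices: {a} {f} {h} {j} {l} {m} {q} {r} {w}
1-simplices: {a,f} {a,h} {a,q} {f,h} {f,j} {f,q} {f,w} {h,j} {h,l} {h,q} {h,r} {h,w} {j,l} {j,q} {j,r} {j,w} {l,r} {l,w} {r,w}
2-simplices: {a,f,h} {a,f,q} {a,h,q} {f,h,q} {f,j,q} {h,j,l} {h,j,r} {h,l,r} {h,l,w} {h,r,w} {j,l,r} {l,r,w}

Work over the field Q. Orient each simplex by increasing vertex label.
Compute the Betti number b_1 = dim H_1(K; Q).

b_1=3

n_0=9 n_1=19 n_2=12  [Q]
∂1: piv[af,ah,aq,fj,fw,hl,hr] rk=7  ker:fh,fq,hj,hq,hw,jl,jq,jr,jw,lr,lw,rw
∂2: piv[afh,afq,ahq,fjq,hjl,hjr,hlr,hlw,hrw] rk=9  ker:fhq,jlr,lrw
b_1=(19−7)−9=3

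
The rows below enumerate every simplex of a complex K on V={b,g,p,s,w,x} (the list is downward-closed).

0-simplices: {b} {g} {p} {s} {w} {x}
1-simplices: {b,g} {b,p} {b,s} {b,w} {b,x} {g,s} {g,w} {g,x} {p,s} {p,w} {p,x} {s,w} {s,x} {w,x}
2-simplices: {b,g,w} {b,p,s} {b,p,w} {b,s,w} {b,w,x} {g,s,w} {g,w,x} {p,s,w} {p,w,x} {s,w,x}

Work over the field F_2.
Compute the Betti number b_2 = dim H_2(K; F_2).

n_0=6 n_1=14 n_2=10  [Z2]
∂1: piv[bg,bp,bs,bw,bx] rk=5  ker:gs,gw,gx,ps,pw,px,sw,sx,wx
∂2: piv[bgw,bps,bpw,bsw,bwx,gsw,gwx,pwx,swx] rk=9  ker:psw
b_2=(10−9)−0=1

b_2=1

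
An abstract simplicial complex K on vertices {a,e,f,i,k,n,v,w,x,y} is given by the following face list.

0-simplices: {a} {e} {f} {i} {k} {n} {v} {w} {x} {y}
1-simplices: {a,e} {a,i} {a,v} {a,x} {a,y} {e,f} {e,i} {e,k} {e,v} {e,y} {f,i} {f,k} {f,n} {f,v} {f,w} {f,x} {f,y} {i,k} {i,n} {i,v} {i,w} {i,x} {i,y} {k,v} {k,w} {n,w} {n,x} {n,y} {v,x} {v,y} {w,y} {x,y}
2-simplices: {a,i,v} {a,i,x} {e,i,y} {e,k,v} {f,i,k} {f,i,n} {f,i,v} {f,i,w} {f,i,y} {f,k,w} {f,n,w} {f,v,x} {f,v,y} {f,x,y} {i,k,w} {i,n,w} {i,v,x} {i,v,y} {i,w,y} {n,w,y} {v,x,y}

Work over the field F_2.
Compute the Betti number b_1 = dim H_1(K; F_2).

b_1=6

n_0=10 n_1=32 n_2=21  [Z2]
∂1: piv[ae,ai,av,ax,ay,ef,ek,fn,fw] rk=9  ker:ei,ev,ey,fi,fk,fv,fx,fy,ik,in,iv,iw,ix,iy,kv,kw,nw,nx,ny,vx,vy,wy,xy
∂2: piv[aiv,aix,eiy,ekv,fik,fin,fiv,fiw,fiy,fkw,fnw,fvx,fvy,fxy,ivx,iwy,nwy] rk=17  ker:ikw,inw,ivy,vxy
b_1=(32−9)−17=6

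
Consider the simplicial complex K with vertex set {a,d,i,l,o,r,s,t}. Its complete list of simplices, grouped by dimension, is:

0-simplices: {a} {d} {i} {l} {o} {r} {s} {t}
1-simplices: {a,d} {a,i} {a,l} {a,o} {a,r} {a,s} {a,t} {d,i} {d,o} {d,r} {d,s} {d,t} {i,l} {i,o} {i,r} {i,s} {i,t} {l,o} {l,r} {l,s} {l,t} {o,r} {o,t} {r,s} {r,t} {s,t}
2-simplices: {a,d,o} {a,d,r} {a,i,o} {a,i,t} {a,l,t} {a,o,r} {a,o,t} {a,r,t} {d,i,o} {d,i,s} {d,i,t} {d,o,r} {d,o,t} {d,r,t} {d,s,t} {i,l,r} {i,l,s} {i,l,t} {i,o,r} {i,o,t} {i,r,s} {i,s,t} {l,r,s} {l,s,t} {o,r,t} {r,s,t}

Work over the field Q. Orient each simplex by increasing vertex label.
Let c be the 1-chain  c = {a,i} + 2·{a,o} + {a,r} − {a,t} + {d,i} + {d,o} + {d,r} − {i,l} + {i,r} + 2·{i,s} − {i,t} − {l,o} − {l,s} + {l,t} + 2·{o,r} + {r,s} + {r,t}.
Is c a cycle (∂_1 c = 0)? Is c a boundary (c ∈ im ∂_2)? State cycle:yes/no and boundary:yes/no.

cycle:no boundary:no

n_0=8 n_1=26 n_2=26  [Q]
∂1: piv[ad,ai,al,ao,ar,as,at] rk=7  ker:di,do,dr,ds,dt,il,io,ir,is,it,lo,lr,ls,lt,or,ot,rs,rt,st
∂2: piv[ado,adr,aio,ait,alt,aor,aot,art,dio,dis,dit,dst,ilr,ils,ilt,ior,irs] rk=17  ker:dor,dot,drt,iot,ist,lrs,lst,ort,rst
∂1c = −3·{a} − 3·{d} + {i} + 3·{r} + 2·{s}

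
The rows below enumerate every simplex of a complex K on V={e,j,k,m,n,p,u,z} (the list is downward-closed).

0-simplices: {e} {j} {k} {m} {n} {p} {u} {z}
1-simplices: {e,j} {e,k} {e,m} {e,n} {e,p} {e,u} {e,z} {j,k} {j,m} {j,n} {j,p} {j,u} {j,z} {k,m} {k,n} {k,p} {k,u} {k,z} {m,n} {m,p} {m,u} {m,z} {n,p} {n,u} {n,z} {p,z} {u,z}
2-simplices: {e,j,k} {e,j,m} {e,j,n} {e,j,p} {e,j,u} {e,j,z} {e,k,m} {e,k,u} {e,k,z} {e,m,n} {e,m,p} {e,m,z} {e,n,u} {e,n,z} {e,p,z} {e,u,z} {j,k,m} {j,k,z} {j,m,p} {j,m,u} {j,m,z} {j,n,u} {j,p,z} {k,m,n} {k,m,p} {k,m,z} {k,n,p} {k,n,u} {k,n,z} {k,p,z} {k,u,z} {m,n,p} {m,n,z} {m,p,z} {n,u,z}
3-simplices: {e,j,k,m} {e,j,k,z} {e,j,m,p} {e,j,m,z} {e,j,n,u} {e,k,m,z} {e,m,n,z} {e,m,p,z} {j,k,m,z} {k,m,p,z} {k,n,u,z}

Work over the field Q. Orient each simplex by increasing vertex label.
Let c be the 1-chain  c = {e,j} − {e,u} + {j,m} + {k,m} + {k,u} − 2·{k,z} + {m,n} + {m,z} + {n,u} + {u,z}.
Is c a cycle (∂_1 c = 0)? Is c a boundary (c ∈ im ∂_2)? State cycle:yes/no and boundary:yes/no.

cycle:yes boundary:yes

n_0=8 n_1=27 n_2=35 n_3=11  [Q]
∂1: piv[ej,ek,em,en,ep,eu,ez] rk=7  ker:jk,jm,jn,jp,ju,jz,km,kn,kp,ku,kz,mn,mp,mu,mz,np,nu,nz,pz,uz
∂2: piv[ejk,ejm,ejn,ejp,eju,ejz,ekm,eku,ekz,emn,emp,emz,enu,enz,epz,euz,jmu,kmn,kmp,knp] rk=20  ker:jkm,jkz,jmp,jmz,jnu,jpz,kmz,knu,knz,kpz,kuz,mnp,mnz,mpz,nuz
∂3: piv[ejkm,ejkz,ejmp,ejmz,ejnu,ekmz,emnz,empz,kmpz,knuz] rk=10  ker:jkmz
∂1c = 0
c vs im∂2: reduces to 0 ⇒ boundary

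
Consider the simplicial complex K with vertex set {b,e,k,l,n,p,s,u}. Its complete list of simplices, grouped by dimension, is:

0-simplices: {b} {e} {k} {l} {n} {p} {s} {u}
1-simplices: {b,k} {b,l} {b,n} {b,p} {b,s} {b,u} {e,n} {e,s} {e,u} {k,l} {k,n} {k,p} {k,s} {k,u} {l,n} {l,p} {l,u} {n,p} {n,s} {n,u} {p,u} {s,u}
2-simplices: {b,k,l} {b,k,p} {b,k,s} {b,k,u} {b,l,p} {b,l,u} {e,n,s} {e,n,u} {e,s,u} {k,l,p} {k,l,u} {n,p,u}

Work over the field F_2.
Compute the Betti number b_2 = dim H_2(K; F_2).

n_0=8 n_1=22 n_2=12  [Z2]
∂1: piv[bk,bl,bn,bp,bs,bu,en] rk=7  ker:es,eu,kl,kn,kp,ks,ku,ln,lp,lu,np,ns,nu,pu,su
∂2: piv[bkl,bkp,bks,bku,blp,blu,ens,enu,esu,npu] rk=10  ker:klp,klu
b_2=(12−10)−0=2

b_2=2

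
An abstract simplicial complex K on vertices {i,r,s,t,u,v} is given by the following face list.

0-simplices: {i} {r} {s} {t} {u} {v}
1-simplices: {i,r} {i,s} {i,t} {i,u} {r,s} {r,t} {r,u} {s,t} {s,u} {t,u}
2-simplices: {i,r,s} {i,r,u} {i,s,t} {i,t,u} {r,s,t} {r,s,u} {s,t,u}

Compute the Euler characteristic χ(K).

n_0=6 n_1=10 n_2=7
χ=+6−10+7=3

χ(K)=3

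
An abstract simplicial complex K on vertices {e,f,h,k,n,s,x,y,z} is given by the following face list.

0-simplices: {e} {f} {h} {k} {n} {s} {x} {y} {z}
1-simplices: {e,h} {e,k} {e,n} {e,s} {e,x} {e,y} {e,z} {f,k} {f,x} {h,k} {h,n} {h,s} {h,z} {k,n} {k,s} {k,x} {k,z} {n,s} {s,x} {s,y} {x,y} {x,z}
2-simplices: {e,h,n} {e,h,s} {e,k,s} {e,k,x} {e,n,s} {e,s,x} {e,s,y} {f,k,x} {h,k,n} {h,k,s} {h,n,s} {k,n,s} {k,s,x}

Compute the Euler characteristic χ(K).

χ(K)=0

n_0=9 n_1=22 n_2=13
χ=+9−22+13=0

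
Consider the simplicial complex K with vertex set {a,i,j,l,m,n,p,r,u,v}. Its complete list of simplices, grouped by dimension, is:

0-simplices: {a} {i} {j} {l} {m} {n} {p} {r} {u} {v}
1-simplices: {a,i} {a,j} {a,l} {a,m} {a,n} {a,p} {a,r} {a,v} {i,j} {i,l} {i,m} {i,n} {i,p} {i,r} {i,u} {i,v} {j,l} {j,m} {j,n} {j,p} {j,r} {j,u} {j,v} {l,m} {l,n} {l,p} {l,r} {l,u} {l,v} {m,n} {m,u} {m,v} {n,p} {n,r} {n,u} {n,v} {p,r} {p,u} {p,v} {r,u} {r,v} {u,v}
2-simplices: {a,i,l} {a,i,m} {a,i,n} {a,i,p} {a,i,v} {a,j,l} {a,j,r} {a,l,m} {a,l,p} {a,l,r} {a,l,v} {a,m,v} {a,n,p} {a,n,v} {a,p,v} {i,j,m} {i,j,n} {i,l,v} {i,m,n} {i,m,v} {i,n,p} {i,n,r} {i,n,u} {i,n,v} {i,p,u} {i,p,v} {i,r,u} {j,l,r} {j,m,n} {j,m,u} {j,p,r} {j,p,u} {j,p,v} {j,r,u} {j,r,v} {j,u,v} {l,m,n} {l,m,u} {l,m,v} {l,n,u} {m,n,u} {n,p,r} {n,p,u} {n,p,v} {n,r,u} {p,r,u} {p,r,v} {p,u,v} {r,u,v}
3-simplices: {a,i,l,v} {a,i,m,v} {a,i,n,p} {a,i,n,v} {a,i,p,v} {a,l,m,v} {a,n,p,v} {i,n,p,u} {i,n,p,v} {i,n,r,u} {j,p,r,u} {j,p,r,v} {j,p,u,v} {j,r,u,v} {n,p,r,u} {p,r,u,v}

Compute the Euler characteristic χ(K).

χ(K)=1

n_0=10 n_1=42 n_2=49 n_3=16
χ=+10−42+49−16=1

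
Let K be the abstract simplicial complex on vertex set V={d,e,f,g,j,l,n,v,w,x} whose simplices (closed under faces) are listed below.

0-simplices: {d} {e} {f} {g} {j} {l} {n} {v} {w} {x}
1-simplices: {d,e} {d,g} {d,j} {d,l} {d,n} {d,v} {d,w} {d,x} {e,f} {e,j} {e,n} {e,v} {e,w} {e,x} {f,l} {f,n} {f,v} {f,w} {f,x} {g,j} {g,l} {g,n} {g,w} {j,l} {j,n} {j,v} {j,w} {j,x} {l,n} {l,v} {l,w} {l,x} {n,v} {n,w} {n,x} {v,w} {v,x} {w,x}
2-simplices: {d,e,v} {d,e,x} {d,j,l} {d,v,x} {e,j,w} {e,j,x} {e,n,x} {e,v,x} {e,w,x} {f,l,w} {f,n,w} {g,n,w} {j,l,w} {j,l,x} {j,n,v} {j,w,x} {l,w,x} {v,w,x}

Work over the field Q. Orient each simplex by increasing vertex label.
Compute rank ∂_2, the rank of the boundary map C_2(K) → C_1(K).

rank∂_2=15

n_0=10 n_1=38 n_2=18  [Q]
∂1: piv[de,dg,dj,dl,dn,dv,dw,dx,ef] rk=9  ker:ej,en,ev,ew,ex,fl,fn,fv,fw,fx,gj,gl,gn,gw,jl,jn,jv,jw,jx,ln,lv,lw,lx,nv,nw,nx,vw,vx,wx
∂2: piv[dev,dex,djl,dvx,ejw,ejx,enx,ewx,flw,fnw,gnw,jlw,jlx,jnv,vwx] rk=15  ker:evx,jwx,lwx
rk∂_2=15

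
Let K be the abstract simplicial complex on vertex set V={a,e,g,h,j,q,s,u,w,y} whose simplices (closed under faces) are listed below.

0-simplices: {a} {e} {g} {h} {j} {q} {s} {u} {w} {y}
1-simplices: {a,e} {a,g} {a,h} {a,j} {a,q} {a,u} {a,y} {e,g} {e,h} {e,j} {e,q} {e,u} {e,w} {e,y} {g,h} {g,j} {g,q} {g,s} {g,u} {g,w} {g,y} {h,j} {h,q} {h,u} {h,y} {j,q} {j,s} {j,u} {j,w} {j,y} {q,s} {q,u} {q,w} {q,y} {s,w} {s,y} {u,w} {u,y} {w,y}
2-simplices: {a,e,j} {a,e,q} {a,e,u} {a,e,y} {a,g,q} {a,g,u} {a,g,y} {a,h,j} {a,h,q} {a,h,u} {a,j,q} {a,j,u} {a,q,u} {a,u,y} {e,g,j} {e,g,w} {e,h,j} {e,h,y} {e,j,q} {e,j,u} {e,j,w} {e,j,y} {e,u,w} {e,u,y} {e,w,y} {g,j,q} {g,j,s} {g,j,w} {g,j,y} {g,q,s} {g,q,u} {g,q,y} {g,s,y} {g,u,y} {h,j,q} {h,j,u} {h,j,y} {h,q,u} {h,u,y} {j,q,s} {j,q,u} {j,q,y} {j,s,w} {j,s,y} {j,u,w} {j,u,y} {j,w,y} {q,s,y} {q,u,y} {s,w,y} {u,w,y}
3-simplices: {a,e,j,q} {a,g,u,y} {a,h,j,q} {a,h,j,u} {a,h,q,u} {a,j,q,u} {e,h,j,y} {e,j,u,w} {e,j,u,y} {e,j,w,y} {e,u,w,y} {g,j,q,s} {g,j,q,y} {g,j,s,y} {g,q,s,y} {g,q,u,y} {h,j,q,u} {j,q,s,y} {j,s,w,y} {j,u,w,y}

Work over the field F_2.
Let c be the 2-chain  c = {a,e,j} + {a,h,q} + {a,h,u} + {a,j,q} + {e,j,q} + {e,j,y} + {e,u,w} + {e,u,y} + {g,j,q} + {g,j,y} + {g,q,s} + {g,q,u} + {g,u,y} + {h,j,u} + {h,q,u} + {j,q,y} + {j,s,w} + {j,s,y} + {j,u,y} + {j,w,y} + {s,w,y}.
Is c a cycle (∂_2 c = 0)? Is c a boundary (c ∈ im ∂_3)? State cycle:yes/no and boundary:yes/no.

cycle:no boundary:no

n_0=10 n_1=39 n_2=51 n_3=20  [Z2]
∂1: piv[ae,ag,ah,aj,aq,au,ay,ew,gs] rk=9  ker:eg,eh,ej,eq,eu,ey,gh,gj,gq,gu,gw,gy,hj,hq,hu,hy,jq,js,ju,jw,jy,qs,qu,qw,qy,sw,sy,uw,uy,wy
∂2: piv[aej,aeq,aeu,aey,agq,agu,agy,ahj,ahq,ahu,ajq,aju,aqu,auy,egj,egw,ehj,ehy,ejw,ejy,euw,ewy,gjq,gjs,gqs,gqy,gsy,jsw] rk=28  ker:ejq,eju,euy,gjw,gjy,gqu,guy,hjq,hju,hjy,hqu,huy,jqs,jqu,jqy,jsy,juw,juy,jwy,qsy,quy,swy,uwy
∂3: piv[aejq,aguy,ahjq,ahju,ahqu,ajqu,ehjy,ejuw,ejuy,ejwy,euwy,gjqs,gjqy,gjsy,gqsy,gquy,jswy] rk=17  ker:hjqu,jqsy,juwy
∂2c = {a,e} + {a,u} + {e,j} + {e,q} + {e,w} + {g,q} + {g,s} + {h,j} + {h,u} + {q,s} + {q,y} + {u,w} + {u,y}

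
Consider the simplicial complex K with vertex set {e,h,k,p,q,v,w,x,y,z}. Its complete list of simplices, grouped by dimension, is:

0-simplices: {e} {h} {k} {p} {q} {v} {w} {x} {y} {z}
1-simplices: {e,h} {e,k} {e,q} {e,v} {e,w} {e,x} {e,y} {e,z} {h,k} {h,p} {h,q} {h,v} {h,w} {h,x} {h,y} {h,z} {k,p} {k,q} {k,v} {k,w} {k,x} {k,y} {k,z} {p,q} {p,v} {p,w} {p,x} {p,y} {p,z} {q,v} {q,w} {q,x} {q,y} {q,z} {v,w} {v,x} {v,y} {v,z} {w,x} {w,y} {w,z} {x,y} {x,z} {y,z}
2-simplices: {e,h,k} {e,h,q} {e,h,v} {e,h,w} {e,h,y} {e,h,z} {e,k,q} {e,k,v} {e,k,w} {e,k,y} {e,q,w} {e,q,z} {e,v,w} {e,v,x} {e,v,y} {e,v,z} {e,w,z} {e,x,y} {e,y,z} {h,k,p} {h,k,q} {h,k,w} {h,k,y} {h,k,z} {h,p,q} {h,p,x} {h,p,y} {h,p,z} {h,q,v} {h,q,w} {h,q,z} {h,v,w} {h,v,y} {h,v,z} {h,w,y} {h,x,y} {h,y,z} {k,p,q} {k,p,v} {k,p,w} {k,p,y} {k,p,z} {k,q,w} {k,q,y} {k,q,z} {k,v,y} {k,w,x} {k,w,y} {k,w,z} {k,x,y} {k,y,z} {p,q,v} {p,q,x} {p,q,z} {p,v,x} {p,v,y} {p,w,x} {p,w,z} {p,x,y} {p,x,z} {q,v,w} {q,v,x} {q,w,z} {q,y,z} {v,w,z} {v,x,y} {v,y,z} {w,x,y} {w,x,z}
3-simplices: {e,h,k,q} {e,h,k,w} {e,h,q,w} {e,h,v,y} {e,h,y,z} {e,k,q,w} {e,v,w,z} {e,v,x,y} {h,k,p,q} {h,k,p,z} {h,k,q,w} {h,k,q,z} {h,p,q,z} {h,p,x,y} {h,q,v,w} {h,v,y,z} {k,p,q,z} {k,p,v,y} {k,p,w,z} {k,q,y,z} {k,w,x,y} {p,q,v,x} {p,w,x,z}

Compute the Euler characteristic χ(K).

χ(K)=12

n_0=10 n_1=44 n_2=69 n_3=23
χ=+10−44+69−23=12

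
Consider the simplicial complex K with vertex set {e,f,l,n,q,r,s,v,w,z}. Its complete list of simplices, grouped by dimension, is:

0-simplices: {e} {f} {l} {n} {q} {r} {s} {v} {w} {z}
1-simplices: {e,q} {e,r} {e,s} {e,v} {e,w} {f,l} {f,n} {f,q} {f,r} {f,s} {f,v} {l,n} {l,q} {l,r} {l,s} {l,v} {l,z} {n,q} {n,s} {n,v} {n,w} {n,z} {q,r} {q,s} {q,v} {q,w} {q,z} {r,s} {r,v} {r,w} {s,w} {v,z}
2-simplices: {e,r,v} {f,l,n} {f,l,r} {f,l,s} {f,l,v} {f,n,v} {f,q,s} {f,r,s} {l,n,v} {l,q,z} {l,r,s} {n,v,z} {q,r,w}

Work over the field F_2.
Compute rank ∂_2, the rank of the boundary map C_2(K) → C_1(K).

rank∂_2=11

n_0=10 n_1=32 n_2=13  [Z2]
∂1: piv[eq,er,es,ev,ew,fl,fn,fq,lz] rk=9  ker:fr,fs,fv,ln,lq,lr,ls,lv,nq,ns,nv,nw,nz,qr,qs,qv,qw,qz,rs,rv,rw,sw,vz
∂2: piv[erv,fln,flr,fls,flv,fnv,fqs,frs,lqz,nvz,qrw] rk=11  ker:lnv,lrs
rk∂_2=11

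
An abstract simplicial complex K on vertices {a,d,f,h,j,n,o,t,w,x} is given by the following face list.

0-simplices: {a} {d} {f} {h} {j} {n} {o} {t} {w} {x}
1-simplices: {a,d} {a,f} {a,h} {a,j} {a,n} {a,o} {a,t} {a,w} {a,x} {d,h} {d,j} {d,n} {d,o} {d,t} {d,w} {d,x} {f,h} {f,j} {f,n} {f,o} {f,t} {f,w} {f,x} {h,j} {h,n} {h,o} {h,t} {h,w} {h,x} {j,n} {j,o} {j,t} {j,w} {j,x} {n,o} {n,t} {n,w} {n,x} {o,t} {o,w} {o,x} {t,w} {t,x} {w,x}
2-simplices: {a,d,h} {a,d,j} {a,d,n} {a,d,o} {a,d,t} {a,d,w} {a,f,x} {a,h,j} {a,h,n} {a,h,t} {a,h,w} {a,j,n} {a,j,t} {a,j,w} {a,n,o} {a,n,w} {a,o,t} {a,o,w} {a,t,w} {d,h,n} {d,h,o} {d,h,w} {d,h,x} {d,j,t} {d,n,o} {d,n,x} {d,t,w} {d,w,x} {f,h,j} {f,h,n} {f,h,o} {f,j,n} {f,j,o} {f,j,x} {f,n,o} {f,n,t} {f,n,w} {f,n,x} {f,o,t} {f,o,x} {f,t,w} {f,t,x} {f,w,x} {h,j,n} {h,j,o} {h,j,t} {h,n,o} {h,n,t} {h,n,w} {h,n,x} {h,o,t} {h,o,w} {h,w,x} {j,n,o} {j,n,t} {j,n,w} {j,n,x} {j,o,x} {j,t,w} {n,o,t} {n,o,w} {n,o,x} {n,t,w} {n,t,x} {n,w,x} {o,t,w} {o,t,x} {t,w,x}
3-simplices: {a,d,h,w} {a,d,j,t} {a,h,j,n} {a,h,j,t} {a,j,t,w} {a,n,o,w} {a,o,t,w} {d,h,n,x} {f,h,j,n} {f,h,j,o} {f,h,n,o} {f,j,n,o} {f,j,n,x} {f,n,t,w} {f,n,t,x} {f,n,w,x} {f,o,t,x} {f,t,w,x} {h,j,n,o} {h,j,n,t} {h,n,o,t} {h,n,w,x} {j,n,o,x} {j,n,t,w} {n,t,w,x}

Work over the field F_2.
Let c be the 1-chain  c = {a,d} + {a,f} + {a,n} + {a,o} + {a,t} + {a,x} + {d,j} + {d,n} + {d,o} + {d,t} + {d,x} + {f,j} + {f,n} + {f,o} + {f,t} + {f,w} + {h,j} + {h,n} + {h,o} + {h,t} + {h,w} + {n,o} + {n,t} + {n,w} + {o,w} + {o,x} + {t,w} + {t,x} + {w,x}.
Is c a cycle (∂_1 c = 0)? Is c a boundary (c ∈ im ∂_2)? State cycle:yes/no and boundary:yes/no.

cycle:no boundary:no

n_0=10 n_1=44 n_2=68 n_3=25  [Z2]
∂1: piv[ad,af,ah,aj,an,ao,at,aw,ax] rk=9  ker:dh,dj,dn,do,dt,dw,dx,fh,fj,fn,fo,ft,fw,fx,hj,hn,ho,ht,hw,hx,jn,jo,jt,jw,jx,no,nt,nw,nx,ot,ow,ox,tw,tx,wx
∂2: piv[adh,adj,adn,ado,adt,adw,afx,ahj,ahn,aht,ahw,ajn,ajt,ajw,ano,anw,aot,aow,atw,dho,dhx,dnx,dwx,fhj,fhn,fho,fjo,fjx,fnt,fnw,fnx,fot,fox,ftx] rk=34  ker:dhn,dhw,djt,dno,dtw,fjn,fno,ftw,fwx,hjn,hjo,hjt,hno,hnt,hnw,hnx,hot,how,hwx,jno,jnt,jnw,jnx,jox,jtw,not,now,nox,ntw,ntx,nwx,otw,otx,twx
∂3: piv[adhw,adjt,ahjn,ahjt,ajtw,anow,aotw,dhnx,fhjn,fhjo,fhno,fjno,fjnx,fntw,fntx,fnwx,fotx,ftwx,hjnt,hnot,hnwx,jnox,jntw] rk=23  ker:hjno,ntwx
∂1c = {h} + {j} + {n} + {o} + {t} + {x}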